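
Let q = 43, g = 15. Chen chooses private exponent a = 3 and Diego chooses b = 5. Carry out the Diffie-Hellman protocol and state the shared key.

Diego sends B = g^b mod q = 15^5 mod 43.
15^1 ≡ 15 (mod 43)
15^2 = (15^1)^2 ≡ 15^2 = 225 ≡ 10 (mod 43)
15^4 = (15^2)^2 ≡ 10^2 = 100 ≡ 14 (mod 43)
15^5 = 15^4 · 15^1 ≡ 14 · 15 ≡ 38 (mod 43).
So B = 38. Chen then computes K = B^a mod q = 38^3 mod 43.
38^1 ≡ 38 (mod 43)
38^2 = (38^1)^2 ≡ 38^2 = 1444 ≡ 25 (mod 43)
38^3 = 38^2 · 38^1 ≡ 25 · 38 ≡ 4 (mod 43).

4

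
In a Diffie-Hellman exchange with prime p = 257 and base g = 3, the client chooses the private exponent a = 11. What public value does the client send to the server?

74

Public value = 3^11 mod 257.
3^1 ≡ 3 (mod 257)
3^2 = (3^1)^2 ≡ 3^2 = 9 ≡ 9 (mod 257)
3^4 = (3^2)^2 ≡ 9^2 = 81 ≡ 81 (mod 257)
3^8 = (3^4)^2 ≡ 81^2 = 6561 ≡ 136 (mod 257)
3^11 = 3^8 · 3^2 · 3^1 ≡ 136 · 9 · 3 ≡ 74 (mod 257).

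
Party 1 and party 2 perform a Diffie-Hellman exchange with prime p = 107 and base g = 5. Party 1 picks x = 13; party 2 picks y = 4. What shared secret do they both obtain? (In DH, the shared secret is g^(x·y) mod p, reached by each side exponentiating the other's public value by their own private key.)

Party 2 sends B = g^y mod p = 5^4 mod 107.
5^1 ≡ 5 (mod 107)
5^2 = (5^1)^2 ≡ 5^2 = 25 ≡ 25 (mod 107)
5^4 = (5^2)^2 ≡ 25^2 = 625 ≡ 90 (mod 107)
So B = 90. Party 1 then computes K = B^x mod p = 90^13 mod 107.
90^1 ≡ 90 (mod 107)
90^2 = (90^1)^2 ≡ 90^2 = 8100 ≡ 75 (mod 107)
90^4 = (90^2)^2 ≡ 75^2 = 5625 ≡ 61 (mod 107)
90^8 = (90^4)^2 ≡ 61^2 = 3721 ≡ 83 (mod 107)
90^13 = 90^8 · 90^4 · 90^1 ≡ 83 · 61 · 90 ≡ 64 (mod 107).

64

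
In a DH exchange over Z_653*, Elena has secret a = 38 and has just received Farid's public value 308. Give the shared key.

Shared key K = 308^38 mod 653.
308^1 ≡ 308 (mod 653)
308^2 = (308^1)^2 ≡ 308^2 = 94864 ≡ 179 (mod 653)
308^4 = (308^2)^2 ≡ 179^2 = 32041 ≡ 44 (mod 653)
308^8 = (308^4)^2 ≡ 44^2 = 1936 ≡ 630 (mod 653)
308^16 = (308^8)^2 ≡ 630^2 = 396900 ≡ 529 (mod 653)
308^32 = (308^16)^2 ≡ 529^2 = 279841 ≡ 357 (mod 653)
308^38 = 308^32 · 308^4 · 308^2 ≡ 357 · 44 · 179 ≡ 567 (mod 653).

567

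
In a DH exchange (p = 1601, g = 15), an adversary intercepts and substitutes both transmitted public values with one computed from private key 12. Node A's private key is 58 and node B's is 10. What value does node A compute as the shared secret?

666

Node A receives an adversary's public value M = 15^12 mod 1601 instead of the honest one.
15^1 ≡ 15 (mod 1601)
15^2 = (15^1)^2 ≡ 15^2 = 225 ≡ 225 (mod 1601)
15^4 = (15^2)^2 ≡ 225^2 = 50625 ≡ 994 (mod 1601)
15^8 = (15^4)^2 ≡ 994^2 = 988036 ≡ 219 (mod 1601)
15^12 = 15^8 · 15^4 ≡ 219 · 994 ≡ 1551 (mod 1601).
So M = 1551. Node A computes K = M^58 mod 1601.
1551^1 ≡ 1551 (mod 1601)
1551^2 = (1551^1)^2 ≡ 1551^2 = 2405601 ≡ 899 (mod 1601)
1551^4 = (1551^2)^2 ≡ 899^2 = 808201 ≡ 1297 (mod 1601)
1551^8 = (1551^4)^2 ≡ 1297^2 = 1682209 ≡ 1159 (mod 1601)
1551^16 = (1551^8)^2 ≡ 1159^2 = 1343281 ≡ 42 (mod 1601)
1551^32 = (1551^16)^2 ≡ 42^2 = 1764 ≡ 163 (mod 1601)
1551^58 = 1551^32 · 1551^16 · 1551^8 · 1551^2 ≡ 163 · 42 · 1159 · 899 ≡ 666 (mod 1601).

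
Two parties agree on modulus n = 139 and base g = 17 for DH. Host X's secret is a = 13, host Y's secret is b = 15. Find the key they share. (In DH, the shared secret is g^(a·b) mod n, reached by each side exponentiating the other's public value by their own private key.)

Host X sends A = g^a mod n = 17^13 mod 139.
17^1 ≡ 17 (mod 139)
17^2 = (17^1)^2 ≡ 17^2 = 289 ≡ 11 (mod 139)
17^4 = (17^2)^2 ≡ 11^2 = 121 ≡ 121 (mod 139)
17^8 = (17^4)^2 ≡ 121^2 = 14641 ≡ 46 (mod 139)
17^13 = 17^8 · 17^4 · 17^1 ≡ 46 · 121 · 17 ≡ 102 (mod 139).
So A = 102. Host Y then computes K = A^b mod n = 102^15 mod 139.
102^1 ≡ 102 (mod 139)
102^2 = (102^1)^2 ≡ 102^2 = 10404 ≡ 118 (mod 139)
102^4 = (102^2)^2 ≡ 118^2 = 13924 ≡ 24 (mod 139)
102^8 = (102^4)^2 ≡ 24^2 = 576 ≡ 20 (mod 139)
102^15 = 102^8 · 102^4 · 102^2 · 102^1 ≡ 20 · 24 · 118 · 102 ≡ 23 (mod 139).

23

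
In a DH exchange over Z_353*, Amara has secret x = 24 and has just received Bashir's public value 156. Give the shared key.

295

Shared key K = 156^24 mod 353.
156^1 ≡ 156 (mod 353)
156^2 = (156^1)^2 ≡ 156^2 = 24336 ≡ 332 (mod 353)
156^4 = (156^2)^2 ≡ 332^2 = 110224 ≡ 88 (mod 353)
156^8 = (156^4)^2 ≡ 88^2 = 7744 ≡ 331 (mod 353)
156^16 = (156^8)^2 ≡ 331^2 = 109561 ≡ 131 (mod 353)
156^24 = 156^16 · 156^8 ≡ 131 · 331 ≡ 295 (mod 353).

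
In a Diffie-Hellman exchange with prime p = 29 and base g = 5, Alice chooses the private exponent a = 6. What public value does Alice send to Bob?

Public value = 5^6 (mod 29).
5^1 ≡ 5 (mod 29)
5^2 = (5^1)^2 ≡ 5^2 = 25 ≡ 25 (mod 29)
5^4 = (5^2)^2 ≡ 25^2 = 625 ≡ 16 (mod 29)
5^6 = 5^4 · 5^2 ≡ 16 · 25 ≡ 23 (mod 29).

23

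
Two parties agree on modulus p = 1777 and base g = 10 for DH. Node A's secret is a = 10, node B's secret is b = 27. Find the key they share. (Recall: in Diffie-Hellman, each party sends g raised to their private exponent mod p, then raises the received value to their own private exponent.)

98

Node A sends A = g^a mod p = 10^10 mod 1777.
10^1 ≡ 10 (mod 1777)
10^2 = (10^1)^2 ≡ 10^2 = 100 ≡ 100 (mod 1777)
10^4 = (10^2)^2 ≡ 100^2 = 10000 ≡ 1115 (mod 1777)
10^8 = (10^4)^2 ≡ 1115^2 = 1243225 ≡ 1102 (mod 1777)
10^10 = 10^8 · 10^2 ≡ 1102 · 100 ≡ 26 (mod 1777).
So A = 26. Node B then computes K = A^b mod p = 26^27 mod 1777.
26^1 ≡ 26 (mod 1777)
26^2 = (26^1)^2 ≡ 26^2 = 676 ≡ 676 (mod 1777)
26^4 = (26^2)^2 ≡ 676^2 = 456976 ≡ 287 (mod 1777)
26^8 = (26^4)^2 ≡ 287^2 = 82369 ≡ 627 (mod 1777)
26^16 = (26^8)^2 ≡ 627^2 = 393129 ≡ 412 (mod 1777)
26^27 = 26^16 · 26^8 · 26^2 · 26^1 ≡ 412 · 627 · 676 · 26 ≡ 98 (mod 1777).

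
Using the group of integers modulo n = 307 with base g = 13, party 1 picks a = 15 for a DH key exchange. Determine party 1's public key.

Public value = 13^15 (mod 307).
13^1 ≡ 13 (mod 307)
13^2 = (13^1)^2 ≡ 13^2 = 169 ≡ 169 (mod 307)
13^4 = (13^2)^2 ≡ 169^2 = 28561 ≡ 10 (mod 307)
13^8 = (13^4)^2 ≡ 10^2 = 100 ≡ 100 (mod 307)
13^15 = 13^8 · 13^4 · 13^2 · 13^1 ≡ 100 · 10 · 169 · 13 ≡ 108 (mod 307).

108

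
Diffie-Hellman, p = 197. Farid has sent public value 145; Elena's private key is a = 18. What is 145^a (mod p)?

160

Shared key K = 145^18 mod 197.
145^1 ≡ 145 (mod 197)
145^2 = (145^1)^2 ≡ 145^2 = 21025 ≡ 143 (mod 197)
145^4 = (145^2)^2 ≡ 143^2 = 20449 ≡ 158 (mod 197)
145^8 = (145^4)^2 ≡ 158^2 = 24964 ≡ 142 (mod 197)
145^16 = (145^8)^2 ≡ 142^2 = 20164 ≡ 70 (mod 197)
145^18 = 145^16 · 145^2 ≡ 70 · 143 ≡ 160 (mod 197).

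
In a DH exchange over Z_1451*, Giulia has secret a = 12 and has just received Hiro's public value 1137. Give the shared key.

Shared key K = 1137^12 mod 1451.
1137^1 ≡ 1137 (mod 1451)
1137^2 = (1137^1)^2 ≡ 1137^2 = 1292769 ≡ 1379 (mod 1451)
1137^4 = (1137^2)^2 ≡ 1379^2 = 1901641 ≡ 831 (mod 1451)
1137^8 = (1137^4)^2 ≡ 831^2 = 690561 ≡ 1336 (mod 1451)
1137^12 = 1137^8 · 1137^4 ≡ 1336 · 831 ≡ 201 (mod 1451).

201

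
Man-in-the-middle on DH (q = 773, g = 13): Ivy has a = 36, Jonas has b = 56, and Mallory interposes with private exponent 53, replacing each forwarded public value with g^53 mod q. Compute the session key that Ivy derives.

Ivy receives Mallory's public value M = 13^53 mod 773 instead of the honest one.
13^1 ≡ 13 (mod 773)
13^2 = (13^1)^2 ≡ 13^2 = 169 ≡ 169 (mod 773)
13^4 = (13^2)^2 ≡ 169^2 = 28561 ≡ 733 (mod 773)
13^8 = (13^4)^2 ≡ 733^2 = 537289 ≡ 54 (mod 773)
13^16 = (13^8)^2 ≡ 54^2 = 2916 ≡ 597 (mod 773)
13^32 = (13^16)^2 ≡ 597^2 = 356409 ≡ 56 (mod 773)
13^53 = 13^32 · 13^16 · 13^4 · 13^1 ≡ 56 · 597 · 733 · 13 ≡ 130 (mod 773).
So M = 130. Ivy computes K = M^36 mod 773.
130^1 ≡ 130 (mod 773)
130^2 = (130^1)^2 ≡ 130^2 = 16900 ≡ 667 (mod 773)
130^4 = (130^2)^2 ≡ 667^2 = 444889 ≡ 414 (mod 773)
130^8 = (130^4)^2 ≡ 414^2 = 171396 ≡ 563 (mod 773)
130^16 = (130^8)^2 ≡ 563^2 = 316969 ≡ 39 (mod 773)
130^32 = (130^16)^2 ≡ 39^2 = 1521 ≡ 748 (mod 773)
130^36 = 130^32 · 130^4 ≡ 748 · 414 ≡ 472 (mod 773).

472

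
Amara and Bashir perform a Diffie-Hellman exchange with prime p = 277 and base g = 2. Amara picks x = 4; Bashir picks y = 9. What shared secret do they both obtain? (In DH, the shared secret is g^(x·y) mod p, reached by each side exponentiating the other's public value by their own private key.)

Amara sends A = g^x mod p = 2^4 mod 277.
2^1 ≡ 2 (mod 277)
2^2 = (2^1)^2 ≡ 2^2 = 4 ≡ 4 (mod 277)
2^4 = (2^2)^2 ≡ 4^2 = 16 ≡ 16 (mod 277)
So A = 16. Bashir then computes K = A^y mod p = 16^9 mod 277.
16^1 ≡ 16 (mod 277)
16^2 = (16^1)^2 ≡ 16^2 = 256 ≡ 256 (mod 277)
16^4 = (16^2)^2 ≡ 256^2 = 65536 ≡ 164 (mod 277)
16^8 = (16^4)^2 ≡ 164^2 = 26896 ≡ 27 (mod 277)
16^9 = 16^8 · 16^1 ≡ 27 · 16 ≡ 155 (mod 277).

155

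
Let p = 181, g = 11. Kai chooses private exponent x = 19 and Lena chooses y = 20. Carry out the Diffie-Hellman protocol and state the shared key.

80

Kai sends A = g^x mod p = 11^19 mod 181.
11^1 ≡ 11 (mod 181)
11^2 = (11^1)^2 ≡ 11^2 = 121 ≡ 121 (mod 181)
11^4 = (11^2)^2 ≡ 121^2 = 14641 ≡ 161 (mod 181)
11^8 = (11^4)^2 ≡ 161^2 = 25921 ≡ 38 (mod 181)
11^16 = (11^8)^2 ≡ 38^2 = 1444 ≡ 177 (mod 181)
11^19 = 11^16 · 11^2 · 11^1 ≡ 177 · 121 · 11 ≡ 106 (mod 181).
So A = 106. Lena then computes K = A^y mod p = 106^20 mod 181.
106^1 ≡ 106 (mod 181)
106^2 = (106^1)^2 ≡ 106^2 = 11236 ≡ 14 (mod 181)
106^4 = (106^2)^2 ≡ 14^2 = 196 ≡ 15 (mod 181)
106^8 = (106^4)^2 ≡ 15^2 = 225 ≡ 44 (mod 181)
106^16 = (106^8)^2 ≡ 44^2 = 1936 ≡ 126 (mod 181)
106^20 = 106^16 · 106^4 ≡ 126 · 15 ≡ 80 (mod 181).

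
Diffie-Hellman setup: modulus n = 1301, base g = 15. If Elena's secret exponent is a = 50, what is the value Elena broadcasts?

313

Public value = 15^50 mod 1301.
15^1 ≡ 15 (mod 1301)
15^2 = (15^1)^2 ≡ 15^2 = 225 ≡ 225 (mod 1301)
15^4 = (15^2)^2 ≡ 225^2 = 50625 ≡ 1187 (mod 1301)
15^8 = (15^4)^2 ≡ 1187^2 = 1408969 ≡ 1287 (mod 1301)
15^16 = (15^8)^2 ≡ 1287^2 = 1656369 ≡ 196 (mod 1301)
15^32 = (15^16)^2 ≡ 196^2 = 38416 ≡ 687 (mod 1301)
15^50 = 15^32 · 15^16 · 15^2 ≡ 687 · 196 · 225 ≡ 313 (mod 1301).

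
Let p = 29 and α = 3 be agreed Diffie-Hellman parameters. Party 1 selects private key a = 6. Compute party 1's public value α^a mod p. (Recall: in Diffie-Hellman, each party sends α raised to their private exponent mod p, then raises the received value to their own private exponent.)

Public value = 3^6 mod 29.
3^1 ≡ 3 (mod 29)
3^2 = (3^1)^2 ≡ 3^2 = 9 ≡ 9 (mod 29)
3^4 = (3^2)^2 ≡ 9^2 = 81 ≡ 23 (mod 29)
3^6 = 3^4 · 3^2 ≡ 23 · 9 ≡ 4 (mod 29).

4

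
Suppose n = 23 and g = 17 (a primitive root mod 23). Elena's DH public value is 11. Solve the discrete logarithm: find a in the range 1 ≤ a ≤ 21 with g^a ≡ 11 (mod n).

17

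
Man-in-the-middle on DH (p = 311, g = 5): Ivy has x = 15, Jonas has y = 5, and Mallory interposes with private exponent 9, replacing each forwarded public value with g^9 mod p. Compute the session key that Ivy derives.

32

Ivy receives Mallory's public value M = 5^9 mod 311 instead of the honest one.
5^1 ≡ 5 (mod 311)
5^2 = (5^1)^2 ≡ 5^2 = 25 ≡ 25 (mod 311)
5^4 = (5^2)^2 ≡ 25^2 = 625 ≡ 3 (mod 311)
5^8 = (5^4)^2 ≡ 3^2 = 9 ≡ 9 (mod 311)
5^9 = 5^8 · 5^1 ≡ 9 · 5 ≡ 45 (mod 311).
So M = 45. Ivy computes K = M^15 mod 311.
45^1 ≡ 45 (mod 311)
45^2 = (45^1)^2 ≡ 45^2 = 2025 ≡ 159 (mod 311)
45^4 = (45^2)^2 ≡ 159^2 = 25281 ≡ 90 (mod 311)
45^8 = (45^4)^2 ≡ 90^2 = 8100 ≡ 14 (mod 311)
45^15 = 45^8 · 45^4 · 45^2 · 45^1 ≡ 14 · 90 · 159 · 45 ≡ 32 (mod 311).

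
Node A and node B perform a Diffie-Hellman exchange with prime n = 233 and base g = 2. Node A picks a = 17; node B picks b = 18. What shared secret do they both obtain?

Node A sends A = g^a mod n = 2^17 mod 233.
2^1 ≡ 2 (mod 233)
2^2 = (2^1)^2 ≡ 2^2 = 4 ≡ 4 (mod 233)
2^4 = (2^2)^2 ≡ 4^2 = 16 ≡ 16 (mod 233)
2^8 = (2^4)^2 ≡ 16^2 = 256 ≡ 23 (mod 233)
2^16 = (2^8)^2 ≡ 23^2 = 529 ≡ 63 (mod 233)
2^17 = 2^16 · 2^1 ≡ 63 · 2 ≡ 126 (mod 233).
So A = 126. Node B then computes K = A^b mod n = 126^18 mod 233.
126^1 ≡ 126 (mod 233)
126^2 = (126^1)^2 ≡ 126^2 = 15876 ≡ 32 (mod 233)
126^4 = (126^2)^2 ≡ 32^2 = 1024 ≡ 92 (mod 233)
126^8 = (126^4)^2 ≡ 92^2 = 8464 ≡ 76 (mod 233)
126^16 = (126^8)^2 ≡ 76^2 = 5776 ≡ 184 (mod 233)
126^18 = 126^16 · 126^2 ≡ 184 · 32 ≡ 63 (mod 233).

63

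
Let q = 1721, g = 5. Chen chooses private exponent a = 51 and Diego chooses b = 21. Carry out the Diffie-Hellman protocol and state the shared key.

1531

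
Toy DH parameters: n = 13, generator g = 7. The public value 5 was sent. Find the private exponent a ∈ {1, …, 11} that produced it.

Try successive powers of 7 modulo 13:
7^1 ≡ 7
7^2 ≡ 10
7^3 ≡ 5
Found: a = 3.

3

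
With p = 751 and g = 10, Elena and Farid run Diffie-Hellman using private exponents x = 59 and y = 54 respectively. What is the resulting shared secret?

303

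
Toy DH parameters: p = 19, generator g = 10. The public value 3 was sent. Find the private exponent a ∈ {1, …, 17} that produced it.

5

Try successive powers of 10 modulo 19:
10^1 ≡ 10
10^2 ≡ 5
10^3 ≡ 12
10^4 ≡ 6
10^5 ≡ 3
Found: a = 5.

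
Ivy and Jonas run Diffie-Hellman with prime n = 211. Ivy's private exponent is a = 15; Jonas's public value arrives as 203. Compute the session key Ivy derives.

199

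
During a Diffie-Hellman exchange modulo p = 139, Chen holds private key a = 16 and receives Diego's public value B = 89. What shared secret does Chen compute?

Shared key K = 89^16 mod 139.
89^1 ≡ 89 (mod 139)
89^2 = (89^1)^2 ≡ 89^2 = 7921 ≡ 137 (mod 139)
89^4 = (89^2)^2 ≡ 137^2 = 18769 ≡ 4 (mod 139)
89^8 = (89^4)^2 ≡ 4^2 = 16 ≡ 16 (mod 139)
89^16 = (89^8)^2 ≡ 16^2 = 256 ≡ 117 (mod 139)

117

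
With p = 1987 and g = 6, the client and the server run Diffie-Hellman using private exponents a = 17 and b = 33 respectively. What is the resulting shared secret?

904

The client sends A = g^a mod p = 6^17 mod 1987.
6^1 ≡ 6 (mod 1987)
6^2 = (6^1)^2 ≡ 6^2 = 36 ≡ 36 (mod 1987)
6^4 = (6^2)^2 ≡ 36^2 = 1296 ≡ 1296 (mod 1987)
6^8 = (6^4)^2 ≡ 1296^2 = 1679616 ≡ 601 (mod 1987)
6^16 = (6^8)^2 ≡ 601^2 = 361201 ≡ 1554 (mod 1987)
6^17 = 6^16 · 6^1 ≡ 1554 · 6 ≡ 1376 (mod 1987).
So A = 1376. The server then computes K = A^b mod p = 1376^33 mod 1987.
1376^1 ≡ 1376 (mod 1987)
1376^2 = (1376^1)^2 ≡ 1376^2 = 1893376 ≡ 1752 (mod 1987)
1376^4 = (1376^2)^2 ≡ 1752^2 = 3069504 ≡ 1576 (mod 1987)
1376^8 = (1376^4)^2 ≡ 1576^2 = 2483776 ≡ 26 (mod 1987)
1376^16 = (1376^8)^2 ≡ 26^2 = 676 ≡ 676 (mod 1987)
1376^32 = (1376^16)^2 ≡ 676^2 = 456976 ≡ 1953 (mod 1987)
1376^33 = 1376^32 · 1376^1 ≡ 1953 · 1376 ≡ 904 (mod 1987).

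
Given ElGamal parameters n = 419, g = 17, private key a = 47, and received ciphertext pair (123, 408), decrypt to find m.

5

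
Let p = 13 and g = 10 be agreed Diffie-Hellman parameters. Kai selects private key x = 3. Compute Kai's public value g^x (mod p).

Public value = 10^3 (mod 13).
10^1 ≡ 10 (mod 13)
10^2 = (10^1)^2 ≡ 10^2 = 100 ≡ 9 (mod 13)
10^3 = 10^2 · 10^1 ≡ 9 · 10 ≡ 12 (mod 13).

12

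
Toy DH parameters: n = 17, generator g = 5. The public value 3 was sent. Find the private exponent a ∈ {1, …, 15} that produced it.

Try successive powers of 5 modulo 17:
5^1 ≡ 5
5^2 ≡ 8
5^3 ≡ 6
5^4 ≡ 13
5^5 ≡ 14
5^6 ≡ 2
5^7 ≡ 10
5^8 ≡ 16
5^9 ≡ 12
5^10 ≡ 9
5^11 ≡ 11
5^12 ≡ 4
5^13 ≡ 3
Found: a = 13.

13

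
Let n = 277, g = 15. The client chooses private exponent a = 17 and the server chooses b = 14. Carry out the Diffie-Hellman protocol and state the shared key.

76

The server sends B = g^b mod n = 15^14 mod 277.
15^1 ≡ 15 (mod 277)
15^2 = (15^1)^2 ≡ 15^2 = 225 ≡ 225 (mod 277)
15^4 = (15^2)^2 ≡ 225^2 = 50625 ≡ 211 (mod 277)
15^8 = (15^4)^2 ≡ 211^2 = 44521 ≡ 201 (mod 277)
15^14 = 15^8 · 15^4 · 15^2 ≡ 201 · 211 · 225 ≡ 102 (mod 277).
So B = 102. The client then computes K = B^a mod n = 102^17 mod 277.
102^1 ≡ 102 (mod 277)
102^2 = (102^1)^2 ≡ 102^2 = 10404 ≡ 155 (mod 277)
102^4 = (102^2)^2 ≡ 155^2 = 24025 ≡ 203 (mod 277)
102^8 = (102^4)^2 ≡ 203^2 = 41209 ≡ 213 (mod 277)
102^16 = (102^8)^2 ≡ 213^2 = 45369 ≡ 218 (mod 277)
102^17 = 102^16 · 102^1 ≡ 218 · 102 ≡ 76 (mod 277).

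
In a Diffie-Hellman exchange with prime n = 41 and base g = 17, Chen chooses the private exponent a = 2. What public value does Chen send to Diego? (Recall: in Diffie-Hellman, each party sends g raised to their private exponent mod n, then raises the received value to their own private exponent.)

Public value = 17^2 mod 41.
17^1 ≡ 17 (mod 41)
17^2 = (17^1)^2 ≡ 17^2 = 289 ≡ 2 (mod 41)

2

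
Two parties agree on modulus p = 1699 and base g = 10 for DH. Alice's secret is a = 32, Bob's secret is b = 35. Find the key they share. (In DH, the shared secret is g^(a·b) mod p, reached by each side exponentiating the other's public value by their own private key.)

1575

Alice sends A = g^a mod p = 10^32 mod 1699.
10^1 ≡ 10 (mod 1699)
10^2 = (10^1)^2 ≡ 10^2 = 100 ≡ 100 (mod 1699)
10^4 = (10^2)^2 ≡ 100^2 = 10000 ≡ 1505 (mod 1699)
10^8 = (10^4)^2 ≡ 1505^2 = 2265025 ≡ 258 (mod 1699)
10^16 = (10^8)^2 ≡ 258^2 = 66564 ≡ 303 (mod 1699)
10^32 = (10^16)^2 ≡ 303^2 = 91809 ≡ 63 (mod 1699)
So A = 63. Bob then computes K = A^b mod p = 63^35 mod 1699.
63^1 ≡ 63 (mod 1699)
63^2 = (63^1)^2 ≡ 63^2 = 3969 ≡ 571 (mod 1699)
63^4 = (63^2)^2 ≡ 571^2 = 326041 ≡ 1532 (mod 1699)
63^8 = (63^4)^2 ≡ 1532^2 = 2347024 ≡ 705 (mod 1699)
63^16 = (63^8)^2 ≡ 705^2 = 497025 ≡ 917 (mod 1699)
63^32 = (63^16)^2 ≡ 917^2 = 840889 ≡ 1583 (mod 1699)
63^35 = 63^32 · 63^2 · 63^1 ≡ 1583 · 571 · 63 ≡ 1575 (mod 1699).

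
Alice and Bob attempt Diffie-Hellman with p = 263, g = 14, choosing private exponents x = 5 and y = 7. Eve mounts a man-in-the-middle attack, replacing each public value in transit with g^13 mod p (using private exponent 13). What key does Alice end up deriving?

Alice receives Eve's public value M = 14^13 mod 263 instead of the honest one.
14^1 ≡ 14 (mod 263)
14^2 = (14^1)^2 ≡ 14^2 = 196 ≡ 196 (mod 263)
14^4 = (14^2)^2 ≡ 196^2 = 38416 ≡ 18 (mod 263)
14^8 = (14^4)^2 ≡ 18^2 = 324 ≡ 61 (mod 263)
14^13 = 14^8 · 14^4 · 14^1 ≡ 61 · 18 · 14 ≡ 118 (mod 263).
So M = 118. Alice computes K = M^5 mod 263.
118^1 ≡ 118 (mod 263)
118^2 = (118^1)^2 ≡ 118^2 = 13924 ≡ 248 (mod 263)
118^4 = (118^2)^2 ≡ 248^2 = 61504 ≡ 225 (mod 263)
118^5 = 118^4 · 118^1 ≡ 225 · 118 ≡ 250 (mod 263).

250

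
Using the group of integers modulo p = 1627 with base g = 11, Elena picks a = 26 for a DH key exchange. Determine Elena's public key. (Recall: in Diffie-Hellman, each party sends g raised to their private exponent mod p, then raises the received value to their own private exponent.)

1236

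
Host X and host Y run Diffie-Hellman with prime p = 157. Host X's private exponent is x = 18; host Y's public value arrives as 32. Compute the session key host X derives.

Shared key K = 32^18 mod 157.
32^1 ≡ 32 (mod 157)
32^2 = (32^1)^2 ≡ 32^2 = 1024 ≡ 82 (mod 157)
32^4 = (32^2)^2 ≡ 82^2 = 6724 ≡ 130 (mod 157)
32^8 = (32^4)^2 ≡ 130^2 = 16900 ≡ 101 (mod 157)
32^16 = (32^8)^2 ≡ 101^2 = 10201 ≡ 153 (mod 157)
32^18 = 32^16 · 32^2 ≡ 153 · 82 ≡ 143 (mod 157).

143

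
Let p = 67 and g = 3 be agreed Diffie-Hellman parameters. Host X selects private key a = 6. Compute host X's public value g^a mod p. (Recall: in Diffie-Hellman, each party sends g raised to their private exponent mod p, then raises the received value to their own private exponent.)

Public value = 3^6 mod 67.
3^1 ≡ 3 (mod 67)
3^2 = (3^1)^2 ≡ 3^2 = 9 ≡ 9 (mod 67)
3^4 = (3^2)^2 ≡ 9^2 = 81 ≡ 14 (mod 67)
3^6 = 3^4 · 3^2 ≡ 14 · 9 ≡ 59 (mod 67).

59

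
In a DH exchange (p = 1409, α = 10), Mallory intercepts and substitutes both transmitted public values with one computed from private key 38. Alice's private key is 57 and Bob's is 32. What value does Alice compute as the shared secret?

390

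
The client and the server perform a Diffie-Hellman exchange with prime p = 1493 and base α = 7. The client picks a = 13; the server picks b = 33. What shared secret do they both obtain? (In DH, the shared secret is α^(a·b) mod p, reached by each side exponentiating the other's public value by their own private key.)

186

The client sends A = α^a mod p = 7^13 mod 1493.
7^1 ≡ 7 (mod 1493)
7^2 = (7^1)^2 ≡ 7^2 = 49 ≡ 49 (mod 1493)
7^4 = (7^2)^2 ≡ 49^2 = 2401 ≡ 908 (mod 1493)
7^8 = (7^4)^2 ≡ 908^2 = 824464 ≡ 328 (mod 1493)
7^13 = 7^8 · 7^4 · 7^1 ≡ 328 · 908 · 7 ≡ 540 (mod 1493).
So A = 540. The server then computes K = A^b mod p = 540^33 mod 1493.
540^1 ≡ 540 (mod 1493)
540^2 = (540^1)^2 ≡ 540^2 = 291600 ≡ 465 (mod 1493)
540^4 = (540^2)^2 ≡ 465^2 = 216225 ≡ 1233 (mod 1493)
540^8 = (540^4)^2 ≡ 1233^2 = 1520289 ≡ 415 (mod 1493)
540^16 = (540^8)^2 ≡ 415^2 = 172225 ≡ 530 (mod 1493)
540^32 = (540^16)^2 ≡ 530^2 = 280900 ≡ 216 (mod 1493)
540^33 = 540^32 · 540^1 ≡ 216 · 540 ≡ 186 (mod 1493).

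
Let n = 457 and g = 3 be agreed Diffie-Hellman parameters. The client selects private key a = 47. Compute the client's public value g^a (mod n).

Public value = 3^47 (mod 457).
3^1 ≡ 3 (mod 457)
3^2 = (3^1)^2 ≡ 3^2 = 9 ≡ 9 (mod 457)
3^4 = (3^2)^2 ≡ 9^2 = 81 ≡ 81 (mod 457)
3^8 = (3^4)^2 ≡ 81^2 = 6561 ≡ 163 (mod 457)
3^16 = (3^8)^2 ≡ 163^2 = 26569 ≡ 63 (mod 457)
3^32 = (3^16)^2 ≡ 63^2 = 3969 ≡ 313 (mod 457)
3^47 = 3^32 · 3^8 · 3^4 · 3^2 · 3^1 ≡ 313 · 163 · 81 · 9 · 3 ≡ 175 (mod 457).

175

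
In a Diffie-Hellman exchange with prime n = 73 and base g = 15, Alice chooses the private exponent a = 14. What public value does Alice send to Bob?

Public value = 15^14 mod 73.
15^1 ≡ 15 (mod 73)
15^2 = (15^1)^2 ≡ 15^2 = 225 ≡ 6 (mod 73)
15^4 = (15^2)^2 ≡ 6^2 = 36 ≡ 36 (mod 73)
15^8 = (15^4)^2 ≡ 36^2 = 1296 ≡ 55 (mod 73)
15^14 = 15^8 · 15^4 · 15^2 ≡ 55 · 36 · 6 ≡ 54 (mod 73).

54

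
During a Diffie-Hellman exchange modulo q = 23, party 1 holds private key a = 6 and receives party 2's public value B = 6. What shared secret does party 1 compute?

12

Shared key K = 6^6 mod 23.
6^1 ≡ 6 (mod 23)
6^2 = (6^1)^2 ≡ 6^2 = 36 ≡ 13 (mod 23)
6^4 = (6^2)^2 ≡ 13^2 = 169 ≡ 8 (mod 23)
6^6 = 6^4 · 6^2 ≡ 8 · 13 ≡ 12 (mod 23).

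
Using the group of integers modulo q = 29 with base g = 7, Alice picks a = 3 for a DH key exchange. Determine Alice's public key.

Public value = 7^3 (mod 29).
7^1 ≡ 7 (mod 29)
7^2 = (7^1)^2 ≡ 7^2 = 49 ≡ 20 (mod 29)
7^3 = 7^2 · 7^1 ≡ 20 · 7 ≡ 24 (mod 29).

24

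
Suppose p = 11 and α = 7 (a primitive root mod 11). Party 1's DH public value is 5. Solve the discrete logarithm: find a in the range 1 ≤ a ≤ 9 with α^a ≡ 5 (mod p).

2

Try successive powers of 7 modulo 11:
7^1 ≡ 7
7^2 ≡ 5
Found: a = 2.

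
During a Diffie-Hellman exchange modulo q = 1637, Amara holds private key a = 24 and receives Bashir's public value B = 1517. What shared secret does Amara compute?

1211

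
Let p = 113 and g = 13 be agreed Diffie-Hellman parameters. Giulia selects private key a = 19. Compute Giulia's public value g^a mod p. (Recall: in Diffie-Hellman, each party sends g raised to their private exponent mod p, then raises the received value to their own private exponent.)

Public value = 13^19 mod 113.
13^1 ≡ 13 (mod 113)
13^2 = (13^1)^2 ≡ 13^2 = 169 ≡ 56 (mod 113)
13^4 = (13^2)^2 ≡ 56^2 = 3136 ≡ 85 (mod 113)
13^8 = (13^4)^2 ≡ 85^2 = 7225 ≡ 106 (mod 113)
13^16 = (13^8)^2 ≡ 106^2 = 11236 ≡ 49 (mod 113)
13^19 = 13^16 · 13^2 · 13^1 ≡ 49 · 56 · 13 ≡ 77 (mod 113).

77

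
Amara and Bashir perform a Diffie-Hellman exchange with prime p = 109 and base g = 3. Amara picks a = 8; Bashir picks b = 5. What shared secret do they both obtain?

89

Amara sends A = g^a mod p = 3^8 mod 109.
3^1 ≡ 3 (mod 109)
3^2 = (3^1)^2 ≡ 3^2 = 9 ≡ 9 (mod 109)
3^4 = (3^2)^2 ≡ 9^2 = 81 ≡ 81 (mod 109)
3^8 = (3^4)^2 ≡ 81^2 = 6561 ≡ 21 (mod 109)
So A = 21. Bashir then computes K = A^b mod p = 21^5 mod 109.
21^1 ≡ 21 (mod 109)
21^2 = (21^1)^2 ≡ 21^2 = 441 ≡ 5 (mod 109)
21^4 = (21^2)^2 ≡ 5^2 = 25 ≡ 25 (mod 109)
21^5 = 21^4 · 21^1 ≡ 25 · 21 ≡ 89 (mod 109).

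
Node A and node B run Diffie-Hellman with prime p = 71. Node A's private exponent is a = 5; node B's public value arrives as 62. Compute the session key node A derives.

23

Shared key K = 62^5 mod 71.
62^1 ≡ 62 (mod 71)
62^2 = (62^1)^2 ≡ 62^2 = 3844 ≡ 10 (mod 71)
62^4 = (62^2)^2 ≡ 10^2 = 100 ≡ 29 (mod 71)
62^5 = 62^4 · 62^1 ≡ 29 · 62 ≡ 23 (mod 71).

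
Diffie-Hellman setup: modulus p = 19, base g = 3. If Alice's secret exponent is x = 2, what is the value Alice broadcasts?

9

Public value = 3^2 (mod 19).
3^1 ≡ 3 (mod 19)
3^2 = (3^1)^2 ≡ 3^2 = 9 ≡ 9 (mod 19)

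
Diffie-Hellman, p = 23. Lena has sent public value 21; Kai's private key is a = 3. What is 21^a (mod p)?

15

Shared key K = 21^3 mod 23.
21^1 ≡ 21 (mod 23)
21^2 = (21^1)^2 ≡ 21^2 = 441 ≡ 4 (mod 23)
21^3 = 21^2 · 21^1 ≡ 4 · 21 ≡ 15 (mod 23).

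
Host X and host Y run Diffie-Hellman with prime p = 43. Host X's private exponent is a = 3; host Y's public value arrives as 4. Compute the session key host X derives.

Shared key K = 4^3 mod 43.
4^1 ≡ 4 (mod 43)
4^2 = (4^1)^2 ≡ 4^2 = 16 ≡ 16 (mod 43)
4^3 = 4^2 · 4^1 ≡ 16 · 4 ≡ 21 (mod 43).

21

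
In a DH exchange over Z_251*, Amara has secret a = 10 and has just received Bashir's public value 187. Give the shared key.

Shared key K = 187^10 mod 251.
187^1 ≡ 187 (mod 251)
187^2 = (187^1)^2 ≡ 187^2 = 34969 ≡ 80 (mod 251)
187^4 = (187^2)^2 ≡ 80^2 = 6400 ≡ 125 (mod 251)
187^8 = (187^4)^2 ≡ 125^2 = 15625 ≡ 63 (mod 251)
187^10 = 187^8 · 187^2 ≡ 63 · 80 ≡ 20 (mod 251).

20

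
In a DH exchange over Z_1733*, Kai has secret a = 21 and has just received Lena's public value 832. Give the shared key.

Shared key K = 832^21 mod 1733.
832^1 ≡ 832 (mod 1733)
832^2 = (832^1)^2 ≡ 832^2 = 692224 ≡ 757 (mod 1733)
832^4 = (832^2)^2 ≡ 757^2 = 573049 ≡ 1159 (mod 1733)
832^8 = (832^4)^2 ≡ 1159^2 = 1343281 ≡ 206 (mod 1733)
832^16 = (832^8)^2 ≡ 206^2 = 42436 ≡ 844 (mod 1733)
832^21 = 832^16 · 832^4 · 832^1 ≡ 844 · 1159 · 832 ≡ 680 (mod 1733).

680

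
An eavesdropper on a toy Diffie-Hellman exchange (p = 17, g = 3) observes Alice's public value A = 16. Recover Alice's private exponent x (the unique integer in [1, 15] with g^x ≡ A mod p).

Try successive powers of 3 modulo 17:
3^1 ≡ 3
3^2 ≡ 9
3^3 ≡ 10
3^4 ≡ 13
3^5 ≡ 5
3^6 ≡ 15
3^7 ≡ 11
3^8 ≡ 16
Found: x = 8.

8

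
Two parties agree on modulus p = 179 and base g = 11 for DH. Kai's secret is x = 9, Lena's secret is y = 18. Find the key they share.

52

Lena sends B = g^y mod p = 11^18 mod 179.
11^1 ≡ 11 (mod 179)
11^2 = (11^1)^2 ≡ 11^2 = 121 ≡ 121 (mod 179)
11^4 = (11^2)^2 ≡ 121^2 = 14641 ≡ 142 (mod 179)
11^8 = (11^4)^2 ≡ 142^2 = 20164 ≡ 116 (mod 179)
11^16 = (11^8)^2 ≡ 116^2 = 13456 ≡ 31 (mod 179)
11^18 = 11^16 · 11^2 ≡ 31 · 121 ≡ 171 (mod 179).
So B = 171. Kai then computes K = B^x mod p = 171^9 mod 179.
171^1 ≡ 171 (mod 179)
171^2 = (171^1)^2 ≡ 171^2 = 29241 ≡ 64 (mod 179)
171^4 = (171^2)^2 ≡ 64^2 = 4096 ≡ 158 (mod 179)
171^8 = (171^4)^2 ≡ 158^2 = 24964 ≡ 83 (mod 179)
171^9 = 171^8 · 171^1 ≡ 83 · 171 ≡ 52 (mod 179).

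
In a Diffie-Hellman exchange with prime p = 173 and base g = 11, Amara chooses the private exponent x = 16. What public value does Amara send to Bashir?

22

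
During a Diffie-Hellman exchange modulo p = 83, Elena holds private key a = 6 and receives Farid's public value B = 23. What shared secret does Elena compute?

77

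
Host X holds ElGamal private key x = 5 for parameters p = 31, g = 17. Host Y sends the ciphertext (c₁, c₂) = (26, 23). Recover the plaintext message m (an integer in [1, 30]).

Shared mask s = c₁^x mod p = 26^5 mod 31.
26^1 ≡ 26 (mod 31)
26^2 = (26^1)^2 ≡ 26^2 = 676 ≡ 25 (mod 31)
26^4 = (26^2)^2 ≡ 25^2 = 625 ≡ 5 (mod 31)
26^5 = 26^4 · 26^1 ≡ 5 · 26 ≡ 6 (mod 31).
So s = 6; s⁻¹ ≡ 26 (mod 31).
m = c₂ · s⁻¹ mod 31 = 23 · 26 mod 31 = 9.

9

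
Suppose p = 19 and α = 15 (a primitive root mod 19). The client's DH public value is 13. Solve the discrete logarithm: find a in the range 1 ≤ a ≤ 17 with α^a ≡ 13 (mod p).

7

Try successive powers of 15 modulo 19:
15^1 ≡ 15
15^2 ≡ 16
15^3 ≡ 12
15^4 ≡ 9
15^5 ≡ 2
15^6 ≡ 11
15^7 ≡ 13
Found: a = 7.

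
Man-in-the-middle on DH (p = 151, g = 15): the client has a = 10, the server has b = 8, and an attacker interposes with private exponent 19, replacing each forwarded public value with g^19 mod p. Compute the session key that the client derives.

2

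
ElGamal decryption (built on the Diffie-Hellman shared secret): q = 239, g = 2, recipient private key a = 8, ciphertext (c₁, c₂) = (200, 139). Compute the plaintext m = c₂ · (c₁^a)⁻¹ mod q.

Shared mask s = c₁^a mod q = 200^8 mod 239.
200^1 ≡ 200 (mod 239)
200^2 = (200^1)^2 ≡ 200^2 = 40000 ≡ 87 (mod 239)
200^4 = (200^2)^2 ≡ 87^2 = 7569 ≡ 160 (mod 239)
200^8 = (200^4)^2 ≡ 160^2 = 25600 ≡ 27 (mod 239)
So s = 27; s⁻¹ ≡ 62 (mod 239).
m = c₂ · s⁻¹ mod 239 = 139 · 62 mod 239 = 14.

14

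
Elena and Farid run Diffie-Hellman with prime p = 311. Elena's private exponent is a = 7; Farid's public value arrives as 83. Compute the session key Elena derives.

121

Shared key K = 83^7 mod 311.
83^1 ≡ 83 (mod 311)
83^2 = (83^1)^2 ≡ 83^2 = 6889 ≡ 47 (mod 311)
83^4 = (83^2)^2 ≡ 47^2 = 2209 ≡ 32 (mod 311)
83^7 = 83^4 · 83^2 · 83^1 ≡ 32 · 47 · 83 ≡ 121 (mod 311).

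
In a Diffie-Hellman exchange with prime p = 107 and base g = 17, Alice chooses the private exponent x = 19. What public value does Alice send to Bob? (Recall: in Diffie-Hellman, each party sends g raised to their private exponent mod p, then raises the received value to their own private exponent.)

59

Public value = 17^19 mod 107.
17^1 ≡ 17 (mod 107)
17^2 = (17^1)^2 ≡ 17^2 = 289 ≡ 75 (mod 107)
17^4 = (17^2)^2 ≡ 75^2 = 5625 ≡ 61 (mod 107)
17^8 = (17^4)^2 ≡ 61^2 = 3721 ≡ 83 (mod 107)
17^16 = (17^8)^2 ≡ 83^2 = 6889 ≡ 41 (mod 107)
17^19 = 17^16 · 17^2 · 17^1 ≡ 41 · 75 · 17 ≡ 59 (mod 107).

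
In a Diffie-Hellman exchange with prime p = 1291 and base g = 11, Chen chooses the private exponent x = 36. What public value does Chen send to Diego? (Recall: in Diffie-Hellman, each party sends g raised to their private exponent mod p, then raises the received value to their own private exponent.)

879

Public value = 11^36 mod 1291.
11^1 ≡ 11 (mod 1291)
11^2 = (11^1)^2 ≡ 11^2 = 121 ≡ 121 (mod 1291)
11^4 = (11^2)^2 ≡ 121^2 = 14641 ≡ 440 (mod 1291)
11^8 = (11^4)^2 ≡ 440^2 = 193600 ≡ 1241 (mod 1291)
11^16 = (11^8)^2 ≡ 1241^2 = 1540081 ≡ 1209 (mod 1291)
11^32 = (11^16)^2 ≡ 1209^2 = 1461681 ≡ 269 (mod 1291)
11^36 = 11^32 · 11^4 ≡ 269 · 440 ≡ 879 (mod 1291).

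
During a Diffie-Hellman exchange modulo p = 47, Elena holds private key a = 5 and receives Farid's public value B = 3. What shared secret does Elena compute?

8

Shared key K = 3^5 mod 47.
3^1 ≡ 3 (mod 47)
3^2 = (3^1)^2 ≡ 3^2 = 9 ≡ 9 (mod 47)
3^4 = (3^2)^2 ≡ 9^2 = 81 ≡ 34 (mod 47)
3^5 = 3^4 · 3^1 ≡ 34 · 3 ≡ 8 (mod 47).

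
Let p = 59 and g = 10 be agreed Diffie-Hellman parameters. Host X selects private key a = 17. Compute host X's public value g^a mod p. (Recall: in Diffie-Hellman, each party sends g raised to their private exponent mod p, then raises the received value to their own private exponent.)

Public value = 10^17 mod 59.
10^1 ≡ 10 (mod 59)
10^2 = (10^1)^2 ≡ 10^2 = 100 ≡ 41 (mod 59)
10^4 = (10^2)^2 ≡ 41^2 = 1681 ≡ 29 (mod 59)
10^8 = (10^4)^2 ≡ 29^2 = 841 ≡ 15 (mod 59)
10^16 = (10^8)^2 ≡ 15^2 = 225 ≡ 48 (mod 59)
10^17 = 10^16 · 10^1 ≡ 48 · 10 ≡ 8 (mod 59).

8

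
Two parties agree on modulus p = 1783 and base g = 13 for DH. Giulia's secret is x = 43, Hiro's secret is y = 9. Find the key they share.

85

Giulia sends A = g^x mod p = 13^43 mod 1783.
13^1 ≡ 13 (mod 1783)
13^2 = (13^1)^2 ≡ 13^2 = 169 ≡ 169 (mod 1783)
13^4 = (13^2)^2 ≡ 169^2 = 28561 ≡ 33 (mod 1783)
13^8 = (13^4)^2 ≡ 33^2 = 1089 ≡ 1089 (mod 1783)
13^16 = (13^8)^2 ≡ 1089^2 = 1185921 ≡ 226 (mod 1783)
13^32 = (13^16)^2 ≡ 226^2 = 51076 ≡ 1152 (mod 1783)
13^43 = 13^32 · 13^8 · 13^2 · 13^1 ≡ 1152 · 1089 · 169 · 13 ≡ 956 (mod 1783).
So A = 956. Hiro then computes K = A^y mod p = 956^9 mod 1783.
956^1 ≡ 956 (mod 1783)
956^2 = (956^1)^2 ≡ 956^2 = 913936 ≡ 1040 (mod 1783)
956^4 = (956^2)^2 ≡ 1040^2 = 1081600 ≡ 1102 (mod 1783)
956^8 = (956^4)^2 ≡ 1102^2 = 1214404 ≡ 181 (mod 1783)
956^9 = 956^8 · 956^1 ≡ 181 · 956 ≡ 85 (mod 1783).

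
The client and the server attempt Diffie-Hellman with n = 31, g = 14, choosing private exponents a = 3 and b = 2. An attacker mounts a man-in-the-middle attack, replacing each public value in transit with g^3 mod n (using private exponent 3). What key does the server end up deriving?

8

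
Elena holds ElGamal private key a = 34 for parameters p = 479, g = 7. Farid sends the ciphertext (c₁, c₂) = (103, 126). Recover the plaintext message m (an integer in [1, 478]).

Shared mask s = c₁^a mod p = 103^34 mod 479.
103^1 ≡ 103 (mod 479)
103^2 = (103^1)^2 ≡ 103^2 = 10609 ≡ 71 (mod 479)
103^4 = (103^2)^2 ≡ 71^2 = 5041 ≡ 251 (mod 479)
103^8 = (103^4)^2 ≡ 251^2 = 63001 ≡ 252 (mod 479)
103^16 = (103^8)^2 ≡ 252^2 = 63504 ≡ 276 (mod 479)
103^32 = (103^16)^2 ≡ 276^2 = 76176 ≡ 15 (mod 479)
103^34 = 103^32 · 103^2 ≡ 15 · 71 ≡ 107 (mod 479).
So s = 107; s⁻¹ ≡ 385 (mod 479).
m = c₂ · s⁻¹ mod 479 = 126 · 385 mod 479 = 131.

131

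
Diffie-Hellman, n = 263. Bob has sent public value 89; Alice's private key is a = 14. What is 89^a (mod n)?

Shared key K = 89^14 mod 263.
89^1 ≡ 89 (mod 263)
89^2 = (89^1)^2 ≡ 89^2 = 7921 ≡ 31 (mod 263)
89^4 = (89^2)^2 ≡ 31^2 = 961 ≡ 172 (mod 263)
89^8 = (89^4)^2 ≡ 172^2 = 29584 ≡ 128 (mod 263)
89^14 = 89^8 · 89^4 · 89^2 ≡ 128 · 172 · 31 ≡ 11 (mod 263).

11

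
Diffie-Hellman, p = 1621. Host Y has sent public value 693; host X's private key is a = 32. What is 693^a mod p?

Shared key K = 693^32 mod 1621.
693^1 ≡ 693 (mod 1621)
693^2 = (693^1)^2 ≡ 693^2 = 480249 ≡ 433 (mod 1621)
693^4 = (693^2)^2 ≡ 433^2 = 187489 ≡ 1074 (mod 1621)
693^8 = (693^4)^2 ≡ 1074^2 = 1153476 ≡ 945 (mod 1621)
693^16 = (693^8)^2 ≡ 945^2 = 893025 ≡ 1475 (mod 1621)
693^32 = (693^16)^2 ≡ 1475^2 = 2175625 ≡ 243 (mod 1621)

243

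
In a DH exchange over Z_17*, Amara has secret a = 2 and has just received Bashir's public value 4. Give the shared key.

16

Shared key K = 4^2 mod 17.
4^1 ≡ 4 (mod 17)
4^2 = (4^1)^2 ≡ 4^2 = 16 ≡ 16 (mod 17)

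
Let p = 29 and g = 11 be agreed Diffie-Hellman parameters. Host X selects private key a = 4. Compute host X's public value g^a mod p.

25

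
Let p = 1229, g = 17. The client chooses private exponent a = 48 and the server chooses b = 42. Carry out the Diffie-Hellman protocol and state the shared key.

924

The client sends A = g^a mod p = 17^48 mod 1229.
17^1 ≡ 17 (mod 1229)
17^2 = (17^1)^2 ≡ 17^2 = 289 ≡ 289 (mod 1229)
17^4 = (17^2)^2 ≡ 289^2 = 83521 ≡ 1178 (mod 1229)
17^8 = (17^4)^2 ≡ 1178^2 = 1387684 ≡ 143 (mod 1229)
17^16 = (17^8)^2 ≡ 143^2 = 20449 ≡ 785 (mod 1229)
17^32 = (17^16)^2 ≡ 785^2 = 616225 ≡ 496 (mod 1229)
17^48 = 17^32 · 17^16 ≡ 496 · 785 ≡ 996 (mod 1229).
So A = 996. The server then computes K = A^b mod p = 996^42 mod 1229.
996^1 ≡ 996 (mod 1229)
996^2 = (996^1)^2 ≡ 996^2 = 992016 ≡ 213 (mod 1229)
996^4 = (996^2)^2 ≡ 213^2 = 45369 ≡ 1125 (mod 1229)
996^8 = (996^4)^2 ≡ 1125^2 = 1265625 ≡ 984 (mod 1229)
996^16 = (996^8)^2 ≡ 984^2 = 968256 ≡ 1033 (mod 1229)
996^32 = (996^16)^2 ≡ 1033^2 = 1067089 ≡ 317 (mod 1229)
996^42 = 996^32 · 996^8 · 996^2 ≡ 317 · 984 · 213 ≡ 924 (mod 1229).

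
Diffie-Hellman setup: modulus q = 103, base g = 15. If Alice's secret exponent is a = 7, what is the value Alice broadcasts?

91

Public value = 15^7 (mod 103).
15^1 ≡ 15 (mod 103)
15^2 = (15^1)^2 ≡ 15^2 = 225 ≡ 19 (mod 103)
15^4 = (15^2)^2 ≡ 19^2 = 361 ≡ 52 (mod 103)
15^7 = 15^4 · 15^2 · 15^1 ≡ 52 · 19 · 15 ≡ 91 (mod 103).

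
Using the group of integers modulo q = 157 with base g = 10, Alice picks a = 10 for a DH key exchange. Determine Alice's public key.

81

Public value = 10^10 mod 157.
10^1 ≡ 10 (mod 157)
10^2 = (10^1)^2 ≡ 10^2 = 100 ≡ 100 (mod 157)
10^4 = (10^2)^2 ≡ 100^2 = 10000 ≡ 109 (mod 157)
10^8 = (10^4)^2 ≡ 109^2 = 11881 ≡ 106 (mod 157)
10^10 = 10^8 · 10^2 ≡ 106 · 100 ≡ 81 (mod 157).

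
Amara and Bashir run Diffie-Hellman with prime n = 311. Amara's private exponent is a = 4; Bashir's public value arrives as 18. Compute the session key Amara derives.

169

Shared key K = 18^4 mod 311.
18^1 ≡ 18 (mod 311)
18^2 = (18^1)^2 ≡ 18^2 = 324 ≡ 13 (mod 311)
18^4 = (18^2)^2 ≡ 13^2 = 169 ≡ 169 (mod 311)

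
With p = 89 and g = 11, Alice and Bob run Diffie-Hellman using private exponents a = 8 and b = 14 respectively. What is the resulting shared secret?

32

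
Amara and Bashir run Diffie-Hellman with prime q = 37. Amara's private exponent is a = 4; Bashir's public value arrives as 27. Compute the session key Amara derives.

10

Shared key K = 27^4 mod 37.
27^1 ≡ 27 (mod 37)
27^2 = (27^1)^2 ≡ 27^2 = 729 ≡ 26 (mod 37)
27^4 = (27^2)^2 ≡ 26^2 = 676 ≡ 10 (mod 37)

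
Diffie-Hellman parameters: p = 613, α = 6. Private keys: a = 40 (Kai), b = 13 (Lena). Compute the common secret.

165

Lena sends B = α^b mod p = 6^13 mod 613.
6^1 ≡ 6 (mod 613)
6^2 = (6^1)^2 ≡ 6^2 = 36 ≡ 36 (mod 613)
6^4 = (6^2)^2 ≡ 36^2 = 1296 ≡ 70 (mod 613)
6^8 = (6^4)^2 ≡ 70^2 = 4900 ≡ 609 (mod 613)
6^13 = 6^8 · 6^4 · 6^1 ≡ 609 · 70 · 6 ≡ 159 (mod 613).
So B = 159. Kai then computes K = B^a mod p = 159^40 mod 613.
159^1 ≡ 159 (mod 613)
159^2 = (159^1)^2 ≡ 159^2 = 25281 ≡ 148 (mod 613)
159^4 = (159^2)^2 ≡ 148^2 = 21904 ≡ 449 (mod 613)
159^8 = (159^4)^2 ≡ 449^2 = 201601 ≡ 537 (mod 613)
159^16 = (159^8)^2 ≡ 537^2 = 288369 ≡ 259 (mod 613)
159^32 = (159^16)^2 ≡ 259^2 = 67081 ≡ 264 (mod 613)
159^40 = 159^32 · 159^8 ≡ 264 · 537 ≡ 165 (mod 613).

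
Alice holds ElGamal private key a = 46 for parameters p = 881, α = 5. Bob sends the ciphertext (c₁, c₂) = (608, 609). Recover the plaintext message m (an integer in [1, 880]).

62

Shared mask s = c₁^a mod p = 608^46 mod 881.
608^1 ≡ 608 (mod 881)
608^2 = (608^1)^2 ≡ 608^2 = 369664 ≡ 525 (mod 881)
608^4 = (608^2)^2 ≡ 525^2 = 275625 ≡ 753 (mod 881)
608^8 = (608^4)^2 ≡ 753^2 = 567009 ≡ 526 (mod 881)
608^16 = (608^8)^2 ≡ 526^2 = 276676 ≡ 42 (mod 881)
608^32 = (608^16)^2 ≡ 42^2 = 1764 ≡ 2 (mod 881)
608^46 = 608^32 · 608^8 · 608^4 · 608^2 ≡ 2 · 526 · 753 · 525 ≡ 564 (mod 881).
So s = 564; s⁻¹ ≡ 667 (mod 881).
m = c₂ · s⁻¹ mod 881 = 609 · 667 mod 881 = 62.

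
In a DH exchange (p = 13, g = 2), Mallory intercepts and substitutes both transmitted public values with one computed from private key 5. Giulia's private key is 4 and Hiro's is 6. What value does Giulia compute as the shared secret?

9

Giulia receives Mallory's public value M = 2^5 mod 13 instead of the honest one.
2^1 ≡ 2 (mod 13)
2^2 = (2^1)^2 ≡ 2^2 = 4 ≡ 4 (mod 13)
2^4 = (2^2)^2 ≡ 4^2 = 16 ≡ 3 (mod 13)
2^5 = 2^4 · 2^1 ≡ 3 · 2 ≡ 6 (mod 13).
So M = 6. Giulia computes K = M^4 mod 13.
6^1 ≡ 6 (mod 13)
6^2 = (6^1)^2 ≡ 6^2 = 36 ≡ 10 (mod 13)
6^4 = (6^2)^2 ≡ 10^2 = 100 ≡ 9 (mod 13)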